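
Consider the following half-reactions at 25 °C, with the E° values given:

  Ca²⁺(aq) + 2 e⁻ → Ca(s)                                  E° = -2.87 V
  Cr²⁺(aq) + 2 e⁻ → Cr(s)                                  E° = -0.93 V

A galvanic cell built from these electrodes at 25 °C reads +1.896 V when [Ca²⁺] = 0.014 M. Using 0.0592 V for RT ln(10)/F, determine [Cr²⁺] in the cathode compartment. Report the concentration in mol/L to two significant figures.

0.00046 M

Cr²⁺/Cr is the cathode, Ca²⁺/Ca the anode: E°cell = +1.94 V, n = 2.
Overall reaction: Cr²⁺(aq) + Ca(s) → Cr(s) + Ca²⁺(aq); Q = [Ca²⁺]^1/[Cr²⁺]^1.
From E = E° − (0.0592/n) log Q: log Q = (E° − E)·n/0.0592 = (+1.94 − (+1.896))·2/0.0592 = 1.4865.
So 1·log[Cr²⁺] = 1·log(0.014) − log Q = -1.8539 − (1.4865) = -3.3404; [Cr²⁺] = 10^(-3.3404) ≈ 0.00046 M.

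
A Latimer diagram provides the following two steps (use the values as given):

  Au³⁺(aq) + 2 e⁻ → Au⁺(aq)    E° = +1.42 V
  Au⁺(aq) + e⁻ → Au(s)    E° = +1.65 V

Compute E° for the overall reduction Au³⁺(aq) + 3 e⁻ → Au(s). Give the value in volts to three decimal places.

Standard free energies of sequential steps add: ΔG°₃ = ΔG°₁ + ΔG°₂, so n₃E°₃ = n₁E°₁ + n₂E°₂.
E°₃ = (2×+1.42 + 1×+1.65) / 3 = (+4.490) / 3 = +1.497 V.

+1.497 V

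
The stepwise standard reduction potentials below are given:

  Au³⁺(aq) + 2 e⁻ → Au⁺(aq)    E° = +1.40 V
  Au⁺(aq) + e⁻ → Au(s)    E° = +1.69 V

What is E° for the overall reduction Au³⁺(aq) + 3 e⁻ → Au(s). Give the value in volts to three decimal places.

+1.497 V

Since ΔG° = −nFE° is additive over sequential reductions, n₃E°₃ = n₁E°₁ + n₂E°₂.
E°₃ = (2×+1.40 + 1×+1.69) / 3 = (+4.490) / 3 = +1.497 V.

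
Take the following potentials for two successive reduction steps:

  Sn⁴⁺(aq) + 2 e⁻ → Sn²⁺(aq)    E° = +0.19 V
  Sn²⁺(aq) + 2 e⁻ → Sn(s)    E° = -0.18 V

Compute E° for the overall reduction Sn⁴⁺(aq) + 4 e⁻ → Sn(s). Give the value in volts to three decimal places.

+0.005 V

Since ΔG° = −nFE° is additive over sequential reductions, n₃E°₃ = n₁E°₁ + n₂E°₂.
E°₃ = (2×+0.19 + 2×-0.18) / 4 = (+0.020) / 4 = +0.005 V.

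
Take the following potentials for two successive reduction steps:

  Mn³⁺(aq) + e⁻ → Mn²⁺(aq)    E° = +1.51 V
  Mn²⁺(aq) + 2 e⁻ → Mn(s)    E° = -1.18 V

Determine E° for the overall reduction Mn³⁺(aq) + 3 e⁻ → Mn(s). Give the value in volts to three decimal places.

Since ΔG° = −nFE° is additive over sequential reductions, n₃E°₃ = n₁E°₁ + n₂E°₂.
E°₃ = (1×+1.51 + 2×-1.18) / 3 = (-0.850) / 3 = -0.283 V.

-0.283 V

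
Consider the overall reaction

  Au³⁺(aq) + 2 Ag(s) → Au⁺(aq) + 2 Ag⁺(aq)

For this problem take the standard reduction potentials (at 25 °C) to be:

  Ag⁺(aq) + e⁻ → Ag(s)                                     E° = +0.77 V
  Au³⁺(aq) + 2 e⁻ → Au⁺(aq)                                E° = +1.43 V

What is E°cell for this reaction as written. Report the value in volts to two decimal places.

The Au³⁺/Au⁺ couple has the higher reduction potential, so it is the cathode; Ag⁺/Ag is oxidised at the anode.
E°cell = E°(cathode) − E°(anode) = (+1.43) − (+0.77) = +0.66 V.

+0.66 V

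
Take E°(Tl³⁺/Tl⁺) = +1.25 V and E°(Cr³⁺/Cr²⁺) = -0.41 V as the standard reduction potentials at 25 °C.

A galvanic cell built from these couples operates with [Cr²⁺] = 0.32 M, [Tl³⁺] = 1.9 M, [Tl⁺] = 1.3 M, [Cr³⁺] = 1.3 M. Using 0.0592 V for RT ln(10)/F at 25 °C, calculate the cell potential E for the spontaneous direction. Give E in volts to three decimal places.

+1.629 V

Tl³⁺/Tl⁺ is the cathode (higher E°), Cr³⁺/Cr²⁺ the anode: E°cell = +1.25 − (-0.41) = +1.66 V, n = 2.
Overall: Tl³⁺(aq) + 2 Cr²⁺(aq) → Tl⁺(aq) + 2 Cr³⁺(aq)
Q = [Tl⁺]·[Cr³⁺]^2 / ([Tl³⁺]·[Cr²⁺]^2); log Q = 1.053.
E = E° − (0.0592/n) log Q = +1.66 − (0.0592/2)(1.053) = +1.629 V.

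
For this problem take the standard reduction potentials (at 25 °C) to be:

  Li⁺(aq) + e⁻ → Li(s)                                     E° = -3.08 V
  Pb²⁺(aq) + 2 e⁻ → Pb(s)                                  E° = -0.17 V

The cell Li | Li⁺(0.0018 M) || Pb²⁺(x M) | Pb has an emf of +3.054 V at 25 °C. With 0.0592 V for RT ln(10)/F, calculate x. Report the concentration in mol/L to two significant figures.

Pb²⁺/Pb is the cathode, Li⁺/Li the anode: E°cell = +2.91 V, n = 2.
Overall reaction: Pb²⁺(aq) + 2 Li(s) → Pb(s) + 2 Li⁺(aq); Q = [Li⁺]^2/[Pb²⁺]^1.
From E = E° − (0.0592/n) log Q: log Q = (E° − E)·n/0.0592 = (+2.91 − (+3.054))·2/0.0592 = -4.8649.
So 1·log[Pb²⁺] = 2·log(0.0018) − log Q = -5.4895 − (-4.8649) = -0.6246; [Pb²⁺] = 10^(-0.6246) ≈ 0.24 M.

0.24 M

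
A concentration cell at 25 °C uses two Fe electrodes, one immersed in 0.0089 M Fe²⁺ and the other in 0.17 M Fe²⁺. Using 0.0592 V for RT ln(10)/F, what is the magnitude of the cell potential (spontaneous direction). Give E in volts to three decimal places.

+0.038 V

For a concentration cell E°cell = 0. The 0.17 M side is the cathode (reduction is favoured where [Fe²⁺] is higher).
With n = 2, E = −(0.0592/2) log([Fe²⁺]ₐₙ/[Fe²⁺]꜀ₐₜ) = −(0.0592/2) log(0.0089/0.17) = −(0.0592/2)(-1.281) = +0.038 V.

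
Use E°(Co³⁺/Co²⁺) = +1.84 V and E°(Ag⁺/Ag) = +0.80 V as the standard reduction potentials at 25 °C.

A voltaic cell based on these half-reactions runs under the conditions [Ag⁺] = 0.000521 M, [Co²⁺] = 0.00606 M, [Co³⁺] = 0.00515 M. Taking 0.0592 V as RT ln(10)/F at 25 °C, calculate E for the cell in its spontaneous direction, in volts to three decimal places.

Co³⁺/Co²⁺ is the cathode (higher E°), Ag⁺/Ag the anode: E°cell = +1.84 − (+0.80) = +1.04 V, n = 1.
Overall: Co³⁺(aq) + Ag(s) → Co²⁺(aq) + Ag⁺(aq)
Q = [Co²⁺]·[Ag⁺] / ([Co³⁺]); log Q = -3.212.
E = E° − (0.0592/n) log Q = +1.04 − (0.0592/1)(-3.212) = +1.230 V.

+1.230 V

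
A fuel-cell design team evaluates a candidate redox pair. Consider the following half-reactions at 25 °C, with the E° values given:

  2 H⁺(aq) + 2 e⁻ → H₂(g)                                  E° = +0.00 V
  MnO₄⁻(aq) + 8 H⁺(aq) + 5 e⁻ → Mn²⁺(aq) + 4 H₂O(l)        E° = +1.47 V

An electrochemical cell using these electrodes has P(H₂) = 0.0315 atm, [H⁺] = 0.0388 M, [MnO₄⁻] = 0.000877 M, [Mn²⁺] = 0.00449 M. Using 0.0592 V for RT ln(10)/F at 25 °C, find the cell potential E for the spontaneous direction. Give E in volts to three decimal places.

MnO₄⁻/Mn²⁺ is the cathode (higher E°), H⁺/H₂ the anode: E°cell = +1.47 − (+0.00) = +1.47 V, n = 10.
Overall: 2 MnO₄⁻(aq) + 6 H⁺(aq) + 5 H₂(g) → 2 Mn²⁺(aq) + 8 H₂O(l)
Q = [Mn²⁺]^2 / ([MnO₄⁻]^2·[H⁺]^6·P(H₂)^5); log Q = 17.394.
E = E° − (0.0592/n) log Q = +1.47 − (0.0592/10)(17.394) = +1.367 V.

+1.367 V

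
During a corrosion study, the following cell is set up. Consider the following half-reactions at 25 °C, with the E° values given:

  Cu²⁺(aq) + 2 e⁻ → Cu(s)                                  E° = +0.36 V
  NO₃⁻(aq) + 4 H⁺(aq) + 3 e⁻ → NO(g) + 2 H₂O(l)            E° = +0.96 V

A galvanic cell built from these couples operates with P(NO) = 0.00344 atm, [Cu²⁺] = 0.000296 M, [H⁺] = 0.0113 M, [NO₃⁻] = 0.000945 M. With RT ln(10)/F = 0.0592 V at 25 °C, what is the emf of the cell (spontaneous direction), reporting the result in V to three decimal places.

+0.540 V

NO₃⁻/NO is the cathode (higher E°), Cu²⁺/Cu the anode: E°cell = +0.96 − (+0.36) = +0.60 V, n = 6.
Overall: 2 NO₃⁻(aq) + 8 H⁺(aq) + 3 Cu(s) → 2 NO(g) + 4 H₂O(l) + 3 Cu²⁺(aq)
Q = P(NO)^2·[Cu²⁺]^3 / ([NO₃⁻]^2·[H⁺]^8); log Q = 6.112.
E = E° − (0.0592/n) log Q = +0.60 − (0.0592/6)(6.112) = +0.540 V.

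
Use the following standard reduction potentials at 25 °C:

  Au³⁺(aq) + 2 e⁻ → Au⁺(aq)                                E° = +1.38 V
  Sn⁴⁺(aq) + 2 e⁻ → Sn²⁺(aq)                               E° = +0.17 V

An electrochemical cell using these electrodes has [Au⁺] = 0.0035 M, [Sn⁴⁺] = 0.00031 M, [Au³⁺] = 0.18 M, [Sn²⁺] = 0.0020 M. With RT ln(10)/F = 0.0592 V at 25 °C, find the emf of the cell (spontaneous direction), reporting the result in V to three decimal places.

+1.285 V

Au³⁺/Au⁺ is the cathode (higher E°), Sn⁴⁺/Sn²⁺ the anode: E°cell = +1.38 − (+0.17) = +1.21 V, n = 2.
Overall: Au³⁺(aq) + Sn²⁺(aq) → Au⁺(aq) + Sn⁴⁺(aq)
Q = [Au⁺]·[Sn⁴⁺] / ([Au³⁺]·[Sn²⁺]); log Q = -2.521.
E = E° − (0.0592/n) log Q = +1.21 − (0.0592/2)(-2.521) = +1.285 V.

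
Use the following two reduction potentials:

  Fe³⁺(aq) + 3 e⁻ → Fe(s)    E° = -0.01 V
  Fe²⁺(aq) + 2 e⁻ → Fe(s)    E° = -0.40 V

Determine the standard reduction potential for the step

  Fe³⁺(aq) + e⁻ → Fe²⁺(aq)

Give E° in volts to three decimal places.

Sequential free energies add, so n₃E°₃ = n₁E°₁ + n₂E°₂.
With n₃ = 3, and the known step contributing 2×(-0.40) V, the unknown satisfies 1·E° = 3×(-0.01) − 2×(-0.40) = +0.770.
E° = +0.770 / 1 = +0.770 V.

+0.770 V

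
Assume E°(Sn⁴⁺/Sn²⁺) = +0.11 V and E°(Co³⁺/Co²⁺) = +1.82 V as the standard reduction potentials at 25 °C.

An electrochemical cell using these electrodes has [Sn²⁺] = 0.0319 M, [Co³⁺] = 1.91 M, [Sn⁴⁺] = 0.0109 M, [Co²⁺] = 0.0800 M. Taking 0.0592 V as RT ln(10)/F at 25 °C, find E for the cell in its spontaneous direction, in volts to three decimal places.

Co³⁺/Co²⁺ is the cathode (higher E°), Sn⁴⁺/Sn²⁺ the anode: E°cell = +1.82 − (+0.11) = +1.71 V, n = 2.
Overall: 2 Co³⁺(aq) + Sn²⁺(aq) → 2 Co²⁺(aq) + Sn⁴⁺(aq)
Q = [Co²⁺]^2·[Sn⁴⁺] / ([Co³⁺]^2·[Sn²⁺]); log Q = -3.222.
E = E° − (0.0592/n) log Q = +1.71 − (0.0592/2)(-3.222) = +1.805 V.

+1.805 V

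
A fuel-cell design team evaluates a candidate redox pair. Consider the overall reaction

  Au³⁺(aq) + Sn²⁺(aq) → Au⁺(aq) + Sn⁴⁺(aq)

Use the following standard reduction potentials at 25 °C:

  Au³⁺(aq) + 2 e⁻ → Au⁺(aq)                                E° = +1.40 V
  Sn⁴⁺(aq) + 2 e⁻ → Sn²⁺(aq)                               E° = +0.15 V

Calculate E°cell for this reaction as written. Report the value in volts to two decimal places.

The Au³⁺/Au⁺ couple has the higher reduction potential, so it is the cathode; Sn⁴⁺/Sn²⁺ is oxidised at the anode.
E°cell = E°(cathode) − E°(anode) = (+1.40) − (+0.15) = +1.25 V.

+1.25 V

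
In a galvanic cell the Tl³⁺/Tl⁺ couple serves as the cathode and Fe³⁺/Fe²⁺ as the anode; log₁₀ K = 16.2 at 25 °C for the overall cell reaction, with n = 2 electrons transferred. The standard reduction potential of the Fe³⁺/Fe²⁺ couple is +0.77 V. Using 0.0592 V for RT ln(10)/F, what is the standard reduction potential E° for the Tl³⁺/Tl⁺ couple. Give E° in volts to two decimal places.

E°cell = (0.0592/n)·log K = (0.0592/2)(16.2) = +0.480 V.
Since Tl³⁺/Tl⁺ is the cathode and Fe³⁺/Fe²⁺ the anode, E°cell = E°(Tl³⁺/Tl⁺) − E°(Fe³⁺/Fe²⁺).
So E°(Tl³⁺/Tl⁺) = E°cell + E°(Fe³⁺/Fe²⁺) = +0.480 + (+0.77) = +1.25 V.

+1.25 V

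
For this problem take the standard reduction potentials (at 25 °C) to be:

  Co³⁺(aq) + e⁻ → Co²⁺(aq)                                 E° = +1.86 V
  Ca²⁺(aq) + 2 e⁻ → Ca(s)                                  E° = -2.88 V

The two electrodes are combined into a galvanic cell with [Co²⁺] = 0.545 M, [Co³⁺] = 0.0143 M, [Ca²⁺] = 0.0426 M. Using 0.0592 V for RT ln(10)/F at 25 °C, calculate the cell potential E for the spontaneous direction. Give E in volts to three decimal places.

Co³⁺/Co²⁺ is the cathode (higher E°), Ca²⁺/Ca the anode: E°cell = +1.86 − (-2.88) = +4.74 V, n = 2.
Overall: 2 Co³⁺(aq) + Ca(s) → 2 Co²⁺(aq) + Ca²⁺(aq)
Q = [Co²⁺]^2·[Ca²⁺] / ([Co³⁺]^2); log Q = 1.792.
E = E° − (0.0592/n) log Q = +4.74 − (0.0592/2)(1.792) = +4.687 V.

+4.687 V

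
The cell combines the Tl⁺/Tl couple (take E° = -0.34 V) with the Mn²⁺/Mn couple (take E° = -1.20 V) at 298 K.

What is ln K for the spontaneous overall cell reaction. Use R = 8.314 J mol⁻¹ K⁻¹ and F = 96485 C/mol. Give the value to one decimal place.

67.0

Cathode: Tl⁺/Tl; anode: Mn²⁺/Mn. E°cell = (-0.34) − (-1.20) = +0.86 V, with n = 2.
ΔG° = −nFE° = −RT ln K, so ln K = nFE°/(RT) = (2)(96485)(+0.86) / ((8.314)(298)) = 66.983.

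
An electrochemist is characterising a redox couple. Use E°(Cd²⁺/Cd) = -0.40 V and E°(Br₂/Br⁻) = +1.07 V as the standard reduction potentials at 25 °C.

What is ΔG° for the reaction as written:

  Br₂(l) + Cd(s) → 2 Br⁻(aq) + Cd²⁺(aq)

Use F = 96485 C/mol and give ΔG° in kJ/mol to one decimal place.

-283.7 kJ/mol

As written, Br₂/Br⁻ is reduced (cathode) and Cd²⁺/Cd is oxidised (anode), so E°cell = (+1.07) − (-0.40) = +1.47 V.
Balancing electrons gives n = 2.
ΔG° = −nFE° = −(2)(96485)(+1.47) = -283,666 J = -283.7 kJ/mol.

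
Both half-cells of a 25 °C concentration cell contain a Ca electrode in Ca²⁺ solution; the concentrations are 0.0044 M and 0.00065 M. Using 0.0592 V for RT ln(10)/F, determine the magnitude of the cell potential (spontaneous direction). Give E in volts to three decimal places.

For a concentration cell E°cell = 0. The 0.0044 M side is the cathode (reduction is favoured where [Ca²⁺] is higher).
With n = 2, E = −(0.0592/2) log([Ca²⁺]ₐₙ/[Ca²⁺]꜀ₐₜ) = −(0.0592/2) log(0.00065/0.0044) = −(0.0592/2)(-0.831) = +0.025 V.

+0.025 V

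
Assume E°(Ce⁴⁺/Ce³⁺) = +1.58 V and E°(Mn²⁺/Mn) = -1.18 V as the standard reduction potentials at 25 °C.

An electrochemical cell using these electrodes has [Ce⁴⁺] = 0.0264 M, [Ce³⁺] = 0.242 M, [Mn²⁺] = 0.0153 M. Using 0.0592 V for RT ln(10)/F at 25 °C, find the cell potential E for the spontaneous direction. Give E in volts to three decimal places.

Ce⁴⁺/Ce³⁺ is the cathode (higher E°), Mn²⁺/Mn the anode: E°cell = +1.58 − (-1.18) = +2.76 V, n = 2.
Overall: 2 Ce⁴⁺(aq) + Mn(s) → 2 Ce³⁺(aq) + Mn²⁺(aq)
Q = [Ce³⁺]^2·[Mn²⁺] / ([Ce⁴⁺]^2); log Q = 0.109.
E = E° − (0.0592/n) log Q = +2.76 − (0.0592/2)(0.109) = +2.757 V.

+2.757 V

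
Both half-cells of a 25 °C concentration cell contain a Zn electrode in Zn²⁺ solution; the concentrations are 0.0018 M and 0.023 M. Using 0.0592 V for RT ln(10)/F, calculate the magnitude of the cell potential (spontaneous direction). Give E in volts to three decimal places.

For a concentration cell E°cell = 0. The 0.023 M side is the cathode (reduction is favoured where [Zn²⁺] is higher).
With n = 2, E = −(0.0592/2) log([Zn²⁺]ₐₙ/[Zn²⁺]꜀ₐₜ) = −(0.0592/2) log(0.0018/0.023) = −(0.0592/2)(-1.106) = +0.033 V.

+0.033 V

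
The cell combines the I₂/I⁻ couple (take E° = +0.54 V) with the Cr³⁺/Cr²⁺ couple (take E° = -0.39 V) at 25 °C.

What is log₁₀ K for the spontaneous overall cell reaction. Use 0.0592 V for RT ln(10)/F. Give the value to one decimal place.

Cathode: I₂/I⁻; anode: Cr³⁺/Cr²⁺. E°cell = +0.93 V, n = 2.
log K = nE°cell / 0.0592 = (2)(+0.93) / 0.0592 = 31.4.

31.4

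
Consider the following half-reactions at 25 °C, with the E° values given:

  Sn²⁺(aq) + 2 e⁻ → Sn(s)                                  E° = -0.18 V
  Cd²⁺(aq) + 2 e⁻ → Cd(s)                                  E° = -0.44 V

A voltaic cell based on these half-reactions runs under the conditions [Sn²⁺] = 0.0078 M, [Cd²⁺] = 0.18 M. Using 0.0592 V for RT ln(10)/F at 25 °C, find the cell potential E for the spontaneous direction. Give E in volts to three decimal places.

Sn²⁺/Sn is the cathode (higher E°), Cd²⁺/Cd the anode: E°cell = -0.18 − (-0.44) = +0.26 V, n = 2.
Overall: Sn²⁺(aq) + Cd(s) → Sn(s) + Cd²⁺(aq)
Q = [Cd²⁺] / ([Sn²⁺]); log Q = 1.363.
E = E° − (0.0592/n) log Q = +0.26 − (0.0592/2)(1.363) = +0.220 V.

+0.220 V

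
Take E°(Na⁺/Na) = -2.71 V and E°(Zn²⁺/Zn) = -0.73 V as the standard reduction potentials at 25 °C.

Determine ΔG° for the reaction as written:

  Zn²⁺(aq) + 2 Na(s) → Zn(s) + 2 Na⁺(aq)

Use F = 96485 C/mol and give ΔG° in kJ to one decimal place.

As written, Zn²⁺/Zn is reduced (cathode) and Na⁺/Na is oxidised (anode), so E°cell = (-0.73) − (-2.71) = +1.98 V.
Balancing electrons gives n = 2.
ΔG° = −nFE° = −(2)(96485)(+1.98) = -382,081 J = -382.1 kJ.

-382.1 kJ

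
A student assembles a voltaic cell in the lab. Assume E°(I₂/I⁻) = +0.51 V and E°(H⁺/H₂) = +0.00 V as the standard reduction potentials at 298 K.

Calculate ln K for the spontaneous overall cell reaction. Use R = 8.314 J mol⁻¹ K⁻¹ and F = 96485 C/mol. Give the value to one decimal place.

Cathode: I₂/I⁻; anode: H⁺/H₂. E°cell = (+0.51) − (+0.00) = +0.51 V, with n = 2.
ΔG° = −nFE° = −RT ln K, so ln K = nFE°/(RT) = (2)(96485)(+0.51) / ((8.314)(298)) = 39.722.

39.7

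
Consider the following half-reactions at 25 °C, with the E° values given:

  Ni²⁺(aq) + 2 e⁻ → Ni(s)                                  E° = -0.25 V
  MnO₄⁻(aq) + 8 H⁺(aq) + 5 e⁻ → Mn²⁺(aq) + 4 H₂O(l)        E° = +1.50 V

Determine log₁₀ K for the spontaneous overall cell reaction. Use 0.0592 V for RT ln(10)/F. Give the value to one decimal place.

295.6

Cathode: MnO₄⁻/Mn²⁺; anode: Ni²⁺/Ni. E°cell = +1.75 V, n = 10.
log K = nE°cell / 0.0592 = (10)(+1.75) / 0.0592 = 295.6.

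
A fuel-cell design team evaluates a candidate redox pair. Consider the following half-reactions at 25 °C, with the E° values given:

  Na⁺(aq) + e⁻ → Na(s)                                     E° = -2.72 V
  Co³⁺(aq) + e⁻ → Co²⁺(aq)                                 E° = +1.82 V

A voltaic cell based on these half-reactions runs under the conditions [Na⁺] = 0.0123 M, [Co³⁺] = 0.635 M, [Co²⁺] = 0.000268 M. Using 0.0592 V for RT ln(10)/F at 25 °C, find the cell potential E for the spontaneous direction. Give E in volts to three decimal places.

+4.853 V

Co³⁺/Co²⁺ is the cathode (higher E°), Na⁺/Na the anode: E°cell = +1.82 − (-2.72) = +4.54 V, n = 1.
Overall: Co³⁺(aq) + Na(s) → Co²⁺(aq) + Na⁺(aq)
Q = [Co²⁺]·[Na⁺] / ([Co³⁺]); log Q = -5.285.
E = E° − (0.0592/n) log Q = +4.54 − (0.0592/1)(-5.285) = +4.853 V.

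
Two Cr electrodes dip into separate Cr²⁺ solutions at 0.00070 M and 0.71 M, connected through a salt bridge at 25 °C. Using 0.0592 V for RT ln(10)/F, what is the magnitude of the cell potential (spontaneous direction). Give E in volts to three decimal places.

+0.089 V

For a concentration cell E°cell = 0. The 0.71 M side is the cathode (reduction is favoured where [Cr²⁺] is higher).
With n = 2, E = −(0.0592/2) log([Cr²⁺]ₐₙ/[Cr²⁺]꜀ₐₜ) = −(0.0592/2) log(0.0007/0.71) = −(0.0592/2)(-3.006) = +0.089 V.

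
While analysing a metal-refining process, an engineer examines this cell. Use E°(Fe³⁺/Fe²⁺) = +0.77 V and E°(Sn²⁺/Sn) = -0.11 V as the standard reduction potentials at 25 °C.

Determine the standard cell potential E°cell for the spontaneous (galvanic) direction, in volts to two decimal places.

The Fe³⁺/Fe²⁺ couple has the higher reduction potential, so it is the cathode; Sn²⁺/Sn is oxidised at the anode.
E°cell = E°(cathode) − E°(anode) = (+0.77) − (-0.11) = +0.88 V.
Since E°cell > 0, the reaction is spontaneous under standard conditions.

+0.88 V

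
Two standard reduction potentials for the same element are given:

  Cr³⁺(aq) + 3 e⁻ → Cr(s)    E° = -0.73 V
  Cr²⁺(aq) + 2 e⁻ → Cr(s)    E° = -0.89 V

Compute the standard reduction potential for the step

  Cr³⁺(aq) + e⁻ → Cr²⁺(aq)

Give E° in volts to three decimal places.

-0.410 V

Sequential free energies add, so n₃E°₃ = n₁E°₁ + n₂E°₂.
With n₃ = 3, and the known step contributing 2×(-0.89) V, the unknown satisfies 1·E° = 3×(-0.73) − 2×(-0.89) = -0.410.
E° = -0.410 / 1 = -0.410 V.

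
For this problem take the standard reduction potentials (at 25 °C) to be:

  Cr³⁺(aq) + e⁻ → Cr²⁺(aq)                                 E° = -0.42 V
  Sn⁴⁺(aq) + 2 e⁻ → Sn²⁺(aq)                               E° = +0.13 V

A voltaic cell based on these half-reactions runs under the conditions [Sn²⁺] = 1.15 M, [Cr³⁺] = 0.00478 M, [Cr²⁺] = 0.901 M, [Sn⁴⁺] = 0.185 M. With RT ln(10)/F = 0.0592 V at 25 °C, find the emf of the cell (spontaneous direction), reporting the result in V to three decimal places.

+0.661 V

Sn⁴⁺/Sn²⁺ is the cathode (higher E°), Cr³⁺/Cr²⁺ the anode: E°cell = +0.13 − (-0.42) = +0.55 V, n = 2.
Overall: Sn⁴⁺(aq) + 2 Cr²⁺(aq) → Sn²⁺(aq) + 2 Cr³⁺(aq)
Q = [Sn²⁺]·[Cr³⁺]^2 / ([Sn⁴⁺]·[Cr²⁺]^2); log Q = -3.757.
E = E° − (0.0592/n) log Q = +0.55 − (0.0592/2)(-3.757) = +0.661 V.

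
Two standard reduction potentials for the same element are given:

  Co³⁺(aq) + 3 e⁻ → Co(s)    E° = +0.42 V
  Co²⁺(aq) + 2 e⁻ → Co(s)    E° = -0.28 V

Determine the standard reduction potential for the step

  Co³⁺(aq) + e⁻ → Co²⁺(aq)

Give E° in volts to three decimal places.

+1.820 V

Sequential free energies add, so n₃E°₃ = n₁E°₁ + n₂E°₂.
With n₃ = 3, and the known step contributing 2×(-0.28) V, the unknown satisfies 1·E° = 3×(+0.42) − 2×(-0.28) = +1.820.
E° = +1.820 / 1 = +1.820 V.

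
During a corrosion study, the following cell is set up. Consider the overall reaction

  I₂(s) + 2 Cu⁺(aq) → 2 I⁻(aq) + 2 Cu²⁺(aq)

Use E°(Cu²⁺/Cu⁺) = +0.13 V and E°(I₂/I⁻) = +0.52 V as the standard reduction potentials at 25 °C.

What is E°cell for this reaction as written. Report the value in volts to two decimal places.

+0.39 V

The I₂/I⁻ couple has the higher reduction potential, so it is the cathode; Cu²⁺/Cu⁺ is oxidised at the anode.
E°cell = E°(cathode) − E°(anode) = (+0.52) − (+0.13) = +0.39 V.
Since E°cell > 0, the reaction is spontaneous under standard conditions.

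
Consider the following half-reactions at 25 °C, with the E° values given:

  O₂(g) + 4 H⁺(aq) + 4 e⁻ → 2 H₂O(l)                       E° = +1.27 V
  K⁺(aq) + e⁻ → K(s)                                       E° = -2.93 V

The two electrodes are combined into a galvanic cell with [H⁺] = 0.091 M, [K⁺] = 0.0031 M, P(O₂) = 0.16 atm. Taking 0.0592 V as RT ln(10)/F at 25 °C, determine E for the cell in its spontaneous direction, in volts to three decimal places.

O₂/H₂O is the cathode (higher E°), K⁺/K the anode: E°cell = +1.27 − (-2.93) = +4.20 V, n = 4.
Overall: O₂(g) + 4 H⁺(aq) + 4 K(s) → 2 H₂O(l) + 4 K⁺(aq)
Q = [K⁺]^4 / (P(O₂)·[H⁺]^4); log Q = -5.075.
E = E° − (0.0592/n) log Q = +4.20 − (0.0592/4)(-5.075) = +4.275 V.

+4.275 V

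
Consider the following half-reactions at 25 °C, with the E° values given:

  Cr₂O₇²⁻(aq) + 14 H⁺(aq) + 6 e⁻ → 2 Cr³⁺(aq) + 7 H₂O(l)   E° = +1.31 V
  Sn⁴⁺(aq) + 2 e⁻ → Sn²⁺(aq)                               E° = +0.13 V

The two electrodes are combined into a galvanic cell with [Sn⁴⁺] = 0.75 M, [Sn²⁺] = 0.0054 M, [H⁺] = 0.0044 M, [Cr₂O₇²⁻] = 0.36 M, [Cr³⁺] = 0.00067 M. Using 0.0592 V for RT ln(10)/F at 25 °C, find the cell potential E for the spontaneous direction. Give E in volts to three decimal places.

+0.849 V

Cr₂O₇²⁻/Cr³⁺ is the cathode (higher E°), Sn⁴⁺/Sn²⁺ the anode: E°cell = +1.31 − (+0.13) = +1.18 V, n = 6.
Overall: Cr₂O₇²⁻(aq) + 14 H⁺(aq) + 3 Sn²⁺(aq) → 2 Cr³⁺(aq) + 7 H₂O(l) + 3 Sn⁴⁺(aq)
Q = [Cr³⁺]^2·[Sn⁴⁺]^3 / ([Cr₂O₇²⁻]·[H⁺]^14·[Sn²⁺]^3); log Q = 33.516.
E = E° − (0.0592/n) log Q = +1.18 − (0.0592/6)(33.516) = +0.849 V.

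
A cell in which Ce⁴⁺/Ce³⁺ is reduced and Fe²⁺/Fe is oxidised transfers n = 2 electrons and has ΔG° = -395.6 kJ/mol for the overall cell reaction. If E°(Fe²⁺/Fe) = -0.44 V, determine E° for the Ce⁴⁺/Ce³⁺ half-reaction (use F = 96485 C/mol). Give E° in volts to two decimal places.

E°cell = −ΔG°/(nF) = −(-395.6×10³)/((2)(96485)) = +2.050 V.
Since Ce⁴⁺/Ce³⁺ is the cathode and Fe²⁺/Fe the anode, E°cell = E°(Ce⁴⁺/Ce³⁺) − E°(Fe²⁺/Fe).
So E°(Ce⁴⁺/Ce³⁺) = E°cell + E°(Fe²⁺/Fe) = +2.050 + (-0.44) = +1.61 V.

+1.61 V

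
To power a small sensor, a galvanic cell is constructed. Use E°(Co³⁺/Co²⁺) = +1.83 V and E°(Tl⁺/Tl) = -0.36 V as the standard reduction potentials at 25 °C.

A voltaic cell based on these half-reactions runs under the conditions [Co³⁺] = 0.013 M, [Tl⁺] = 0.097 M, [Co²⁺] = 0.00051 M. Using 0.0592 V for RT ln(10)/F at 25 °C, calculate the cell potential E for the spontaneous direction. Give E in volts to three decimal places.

+2.333 V

Co³⁺/Co²⁺ is the cathode (higher E°), Tl⁺/Tl the anode: E°cell = +1.83 − (-0.36) = +2.19 V, n = 1.
Overall: Co³⁺(aq) + Tl(s) → Co²⁺(aq) + Tl⁺(aq)
Q = [Co²⁺]·[Tl⁺] / ([Co³⁺]); log Q = -2.420.
E = E° − (0.0592/n) log Q = +2.19 − (0.0592/1)(-2.420) = +2.333 V.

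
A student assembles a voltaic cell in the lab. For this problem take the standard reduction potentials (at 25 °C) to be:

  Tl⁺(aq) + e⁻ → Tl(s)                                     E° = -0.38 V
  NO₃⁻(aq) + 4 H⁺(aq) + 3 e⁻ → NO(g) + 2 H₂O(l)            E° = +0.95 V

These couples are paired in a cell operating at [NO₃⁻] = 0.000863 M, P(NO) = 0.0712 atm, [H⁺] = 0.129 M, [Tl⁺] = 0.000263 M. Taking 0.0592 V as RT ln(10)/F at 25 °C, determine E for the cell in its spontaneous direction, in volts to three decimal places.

+1.434 V

NO₃⁻/NO is the cathode (higher E°), Tl⁺/Tl the anode: E°cell = +0.95 − (-0.38) = +1.33 V, n = 3.
Overall: NO₃⁻(aq) + 4 H⁺(aq) + 3 Tl(s) → NO(g) + 2 H₂O(l) + 3 Tl⁺(aq)
Q = P(NO)·[Tl⁺]^3 / ([NO₃⁻]·[H⁺]^4); log Q = -5.266.
E = E° − (0.0592/n) log Q = +1.33 − (0.0592/3)(-5.266) = +1.434 V.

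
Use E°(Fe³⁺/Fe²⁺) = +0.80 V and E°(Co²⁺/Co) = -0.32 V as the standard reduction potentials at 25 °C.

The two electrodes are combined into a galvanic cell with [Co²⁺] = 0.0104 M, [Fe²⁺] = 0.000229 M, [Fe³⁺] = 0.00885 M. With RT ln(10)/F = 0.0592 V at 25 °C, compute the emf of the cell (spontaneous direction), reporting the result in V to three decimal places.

Fe³⁺/Fe²⁺ is the cathode (higher E°), Co²⁺/Co the anode: E°cell = +0.80 − (-0.32) = +1.12 V, n = 2.
Overall: 2 Fe³⁺(aq) + Co(s) → 2 Fe²⁺(aq) + Co²⁺(aq)
Q = [Fe²⁺]^2·[Co²⁺] / ([Fe³⁺]^2); log Q = -5.157.
E = E° − (0.0592/n) log Q = +1.12 − (0.0592/2)(-5.157) = +1.273 V.

+1.273 V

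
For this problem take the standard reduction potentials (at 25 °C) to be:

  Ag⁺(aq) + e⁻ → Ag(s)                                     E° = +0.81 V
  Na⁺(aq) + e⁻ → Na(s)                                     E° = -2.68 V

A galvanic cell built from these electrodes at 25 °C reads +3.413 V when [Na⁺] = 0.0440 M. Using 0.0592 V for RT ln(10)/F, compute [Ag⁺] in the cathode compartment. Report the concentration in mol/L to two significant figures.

Ag⁺/Ag is the cathode, Na⁺/Na the anode: E°cell = +3.49 V, n = 1.
Overall reaction: Ag⁺(aq) + Na(s) → Ag(s) + Na⁺(aq); Q = [Na⁺]^1/[Ag⁺]^1.
From E = E° − (0.0592/n) log Q: log Q = (E° − E)·n/0.0592 = (+3.49 − (+3.413))·1/0.0592 = 1.3007.
So 1·log[Ag⁺] = 1·log(0.044) − log Q = -1.3565 − (1.3007) = -2.6572; [Ag⁺] = 10^(-2.6572) ≈ 0.0022 M.

0.0022 M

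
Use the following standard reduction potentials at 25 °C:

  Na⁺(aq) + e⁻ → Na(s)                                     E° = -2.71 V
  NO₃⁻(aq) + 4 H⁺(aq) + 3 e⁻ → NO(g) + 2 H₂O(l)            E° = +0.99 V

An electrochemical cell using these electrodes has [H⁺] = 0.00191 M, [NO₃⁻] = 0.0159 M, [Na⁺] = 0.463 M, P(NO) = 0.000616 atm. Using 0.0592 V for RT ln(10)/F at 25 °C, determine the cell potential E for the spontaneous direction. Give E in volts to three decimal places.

+3.533 V

NO₃⁻/NO is the cathode (higher E°), Na⁺/Na the anode: E°cell = +0.99 − (-2.71) = +3.70 V, n = 3.
Overall: NO₃⁻(aq) + 4 H⁺(aq) + 3 Na(s) → NO(g) + 2 H₂O(l) + 3 Na⁺(aq)
Q = P(NO)·[Na⁺]^3 / ([NO₃⁻]·[H⁺]^4); log Q = 8.461.
E = E° − (0.0592/n) log Q = +3.70 − (0.0592/3)(8.461) = +3.533 V.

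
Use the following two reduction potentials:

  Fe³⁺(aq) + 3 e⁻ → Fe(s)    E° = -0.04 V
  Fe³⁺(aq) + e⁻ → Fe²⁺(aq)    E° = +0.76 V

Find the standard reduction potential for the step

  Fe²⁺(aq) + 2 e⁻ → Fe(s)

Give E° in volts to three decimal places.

-0.440 V

Sequential free energies add, so n₃E°₃ = n₁E°₁ + n₂E°₂.
With n₃ = 3, and the known step contributing 1×(+0.76) V, the unknown satisfies 2·E° = 3×(-0.04) − 1×(+0.76) = -0.880.
E° = -0.880 / 2 = -0.440 V.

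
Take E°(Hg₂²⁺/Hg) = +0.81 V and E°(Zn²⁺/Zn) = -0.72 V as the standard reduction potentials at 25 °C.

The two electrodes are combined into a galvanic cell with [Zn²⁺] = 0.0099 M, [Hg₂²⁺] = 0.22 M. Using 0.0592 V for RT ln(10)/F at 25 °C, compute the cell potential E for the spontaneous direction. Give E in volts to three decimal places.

Hg₂²⁺/Hg is the cathode (higher E°), Zn²⁺/Zn the anode: E°cell = +0.81 − (-0.72) = +1.53 V, n = 2.
Overall: Hg₂²⁺(aq) + Zn(s) → 2 Hg(l) + Zn²⁺(aq)
Q = [Zn²⁺] / ([Hg₂²⁺]); log Q = -1.347.
E = E° − (0.0592/n) log Q = +1.53 − (0.0592/2)(-1.347) = +1.570 V.

+1.570 V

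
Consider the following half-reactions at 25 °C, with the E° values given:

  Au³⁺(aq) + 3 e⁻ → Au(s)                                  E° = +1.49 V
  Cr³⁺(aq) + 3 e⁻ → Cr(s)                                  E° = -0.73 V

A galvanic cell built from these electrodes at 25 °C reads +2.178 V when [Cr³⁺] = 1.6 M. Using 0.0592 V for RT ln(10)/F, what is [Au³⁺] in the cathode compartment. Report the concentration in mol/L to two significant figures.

Au³⁺/Au is the cathode, Cr³⁺/Cr the anode: E°cell = +2.22 V, n = 3.
Overall reaction: Au³⁺(aq) + Cr(s) → Au(s) + Cr³⁺(aq); Q = [Cr³⁺]^1/[Au³⁺]^1.
From E = E° − (0.0592/n) log Q: log Q = (E° − E)·n/0.0592 = (+2.22 − (+2.178))·3/0.0592 = 2.1284.
So 1·log[Au³⁺] = 1·log(1.6) − log Q = 0.2041 − (2.1284) = -1.9243; [Au³⁺] = 10^(-1.9243) ≈ 0.012 M.

0.012 M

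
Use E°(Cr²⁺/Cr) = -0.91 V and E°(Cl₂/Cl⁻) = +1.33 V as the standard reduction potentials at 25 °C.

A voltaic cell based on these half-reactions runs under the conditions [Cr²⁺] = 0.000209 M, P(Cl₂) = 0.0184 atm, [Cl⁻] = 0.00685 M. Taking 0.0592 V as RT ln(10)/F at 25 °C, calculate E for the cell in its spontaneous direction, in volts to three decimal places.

Cl₂/Cl⁻ is the cathode (higher E°), Cr²⁺/Cr the anode: E°cell = +1.33 − (-0.91) = +2.24 V, n = 2.
Overall: Cl₂(g) + Cr(s) → 2 Cl⁻(aq) + Cr²⁺(aq)
Q = [Cl⁻]^2·[Cr²⁺] / (P(Cl₂)); log Q = -6.273.
E = E° − (0.0592/n) log Q = +2.24 − (0.0592/2)(-6.273) = +2.426 V.

+2.426 V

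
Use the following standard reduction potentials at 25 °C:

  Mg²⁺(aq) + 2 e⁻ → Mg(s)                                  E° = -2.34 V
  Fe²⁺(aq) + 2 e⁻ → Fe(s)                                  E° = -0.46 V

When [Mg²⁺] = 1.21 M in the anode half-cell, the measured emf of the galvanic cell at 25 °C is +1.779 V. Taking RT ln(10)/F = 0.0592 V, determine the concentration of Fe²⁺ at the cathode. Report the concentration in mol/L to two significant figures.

Fe²⁺/Fe is the cathode, Mg²⁺/Mg the anode: E°cell = +1.88 V, n = 2.
Overall reaction: Fe²⁺(aq) + Mg(s) → Fe(s) + Mg²⁺(aq); Q = [Mg²⁺]^1/[Fe²⁺]^1.
From E = E° − (0.0592/n) log Q: log Q = (E° − E)·n/0.0592 = (+1.88 − (+1.779))·2/0.0592 = 3.4122.
So 1·log[Fe²⁺] = 1·log(1.21) − log Q = 0.0828 − (3.4122) = -3.3294; [Fe²⁺] = 10^(-3.3294) ≈ 0.00047 M.

0.00047 M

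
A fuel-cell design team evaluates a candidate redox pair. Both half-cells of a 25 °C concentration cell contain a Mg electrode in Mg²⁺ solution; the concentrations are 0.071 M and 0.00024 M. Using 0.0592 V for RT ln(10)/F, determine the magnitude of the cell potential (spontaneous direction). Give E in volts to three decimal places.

For a concentration cell E°cell = 0. The 0.071 M side is the cathode (reduction is favoured where [Mg²⁺] is higher).
With n = 2, E = −(0.0592/2) log([Mg²⁺]ₐₙ/[Mg²⁺]꜀ₐₜ) = −(0.0592/2) log(0.00024/0.071) = −(0.0592/2)(-2.471) = +0.073 V.

+0.073 V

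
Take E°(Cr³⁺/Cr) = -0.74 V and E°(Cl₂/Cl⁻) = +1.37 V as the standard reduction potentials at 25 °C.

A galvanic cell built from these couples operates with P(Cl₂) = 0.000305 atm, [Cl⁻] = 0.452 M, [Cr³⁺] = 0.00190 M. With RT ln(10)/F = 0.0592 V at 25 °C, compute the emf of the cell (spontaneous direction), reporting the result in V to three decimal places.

+2.080 V

Cl₂/Cl⁻ is the cathode (higher E°), Cr³⁺/Cr the anode: E°cell = +1.37 − (-0.74) = +2.11 V, n = 6.
Overall: 3 Cl₂(g) + 2 Cr(s) → 6 Cl⁻(aq) + 2 Cr³⁺(aq)
Q = [Cl⁻]^6·[Cr³⁺]^2 / (P(Cl₂)^3); log Q = 3.035.
E = E° − (0.0592/n) log Q = +2.11 − (0.0592/6)(3.035) = +2.080 V.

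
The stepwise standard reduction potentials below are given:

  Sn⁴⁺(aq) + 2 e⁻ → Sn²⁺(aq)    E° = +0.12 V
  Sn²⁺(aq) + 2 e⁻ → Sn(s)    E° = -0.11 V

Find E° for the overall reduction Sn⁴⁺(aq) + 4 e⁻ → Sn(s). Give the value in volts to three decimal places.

+0.005 V

Since ΔG° = −nFE° is additive over sequential reductions, n₃E°₃ = n₁E°₁ + n₂E°₂.
E°₃ = (2×+0.12 + 2×-0.11) / 4 = (+0.020) / 4 = +0.005 V.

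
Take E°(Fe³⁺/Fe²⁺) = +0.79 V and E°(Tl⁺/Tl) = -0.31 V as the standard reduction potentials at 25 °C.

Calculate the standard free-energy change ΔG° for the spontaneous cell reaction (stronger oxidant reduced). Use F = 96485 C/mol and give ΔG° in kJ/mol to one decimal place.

-106.1 kJ/mol

Fe³⁺/Fe²⁺ (E° = +0.79 V) is the cathode; Tl⁺/Tl (E° = -0.31 V) is the anode, so E°cell = +1.10 V.
Balancing electrons gives n = 1 (lcm of 1 and 1).
ΔG° = −nFE° = −(1)(96485)(+1.10) = -106,134 J = -106.1 kJ/mol.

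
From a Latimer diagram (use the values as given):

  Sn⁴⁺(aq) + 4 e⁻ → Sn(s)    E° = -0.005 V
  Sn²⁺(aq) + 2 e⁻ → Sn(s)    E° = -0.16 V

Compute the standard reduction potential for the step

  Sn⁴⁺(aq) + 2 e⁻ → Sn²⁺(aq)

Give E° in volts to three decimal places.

+0.150 V

Sequential free energies add, so n₃E°₃ = n₁E°₁ + n₂E°₂.
With n₃ = 4, and the known step contributing 2×(-0.16) V, the unknown satisfies 2·E° = 4×(-0.005) − 2×(-0.16) = +0.300.
E° = +0.300 / 2 = +0.150 V.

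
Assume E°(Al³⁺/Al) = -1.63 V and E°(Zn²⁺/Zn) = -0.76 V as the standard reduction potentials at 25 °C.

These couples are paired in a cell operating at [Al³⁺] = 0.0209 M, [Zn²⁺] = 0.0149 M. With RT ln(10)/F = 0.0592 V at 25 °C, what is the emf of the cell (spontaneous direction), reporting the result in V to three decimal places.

+0.849 V

Zn²⁺/Zn is the cathode (higher E°), Al³⁺/Al the anode: E°cell = -0.76 − (-1.63) = +0.87 V, n = 6.
Overall: 3 Zn²⁺(aq) + 2 Al(s) → 3 Zn(s) + 2 Al³⁺(aq)
Q = [Al³⁺]^2 / ([Zn²⁺]^3); log Q = 2.121.
E = E° − (0.0592/n) log Q = +0.87 − (0.0592/6)(2.121) = +0.849 V.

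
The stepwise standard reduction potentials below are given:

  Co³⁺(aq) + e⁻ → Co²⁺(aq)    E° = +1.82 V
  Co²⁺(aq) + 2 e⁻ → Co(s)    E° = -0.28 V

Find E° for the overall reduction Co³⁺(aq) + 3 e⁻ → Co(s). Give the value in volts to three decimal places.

Since ΔG° = −nFE° is additive over sequential reductions, n₃E°₃ = n₁E°₁ + n₂E°₂.
E°₃ = (1×+1.82 + 2×-0.28) / 3 = (+1.260) / 3 = +0.420 V.

+0.420 V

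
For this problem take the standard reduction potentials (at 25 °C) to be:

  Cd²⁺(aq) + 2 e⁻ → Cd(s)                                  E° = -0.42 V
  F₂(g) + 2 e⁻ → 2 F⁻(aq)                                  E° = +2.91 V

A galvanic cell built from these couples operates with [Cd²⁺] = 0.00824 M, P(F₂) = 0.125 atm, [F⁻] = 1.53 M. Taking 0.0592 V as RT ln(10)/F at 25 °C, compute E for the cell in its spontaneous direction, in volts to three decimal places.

F₂/F⁻ is the cathode (higher E°), Cd²⁺/Cd the anode: E°cell = +2.91 − (-0.42) = +3.33 V, n = 2.
Overall: F₂(g) + Cd(s) → 2 F⁻(aq) + Cd²⁺(aq)
Q = [F⁻]^2·[Cd²⁺] / (P(F₂)); log Q = -0.812.
E = E° − (0.0592/n) log Q = +3.33 − (0.0592/2)(-0.812) = +3.354 V.

+3.354 V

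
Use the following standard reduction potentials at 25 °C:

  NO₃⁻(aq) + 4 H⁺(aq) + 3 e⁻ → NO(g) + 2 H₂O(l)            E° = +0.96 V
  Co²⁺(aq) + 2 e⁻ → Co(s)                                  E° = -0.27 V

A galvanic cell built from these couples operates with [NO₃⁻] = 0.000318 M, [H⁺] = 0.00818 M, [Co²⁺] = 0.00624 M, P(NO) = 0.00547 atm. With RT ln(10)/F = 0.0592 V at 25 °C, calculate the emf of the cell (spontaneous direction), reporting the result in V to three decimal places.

+1.106 V

NO₃⁻/NO is the cathode (higher E°), Co²⁺/Co the anode: E°cell = +0.96 − (-0.27) = +1.23 V, n = 6.
Overall: 2 NO₃⁻(aq) + 8 H⁺(aq) + 3 Co(s) → 2 NO(g) + 4 H₂O(l) + 3 Co²⁺(aq)
Q = P(NO)^2·[Co²⁺]^3 / ([NO₃⁻]^2·[H⁺]^8); log Q = 12.555.
E = E° − (0.0592/n) log Q = +1.23 − (0.0592/6)(12.555) = +1.106 V.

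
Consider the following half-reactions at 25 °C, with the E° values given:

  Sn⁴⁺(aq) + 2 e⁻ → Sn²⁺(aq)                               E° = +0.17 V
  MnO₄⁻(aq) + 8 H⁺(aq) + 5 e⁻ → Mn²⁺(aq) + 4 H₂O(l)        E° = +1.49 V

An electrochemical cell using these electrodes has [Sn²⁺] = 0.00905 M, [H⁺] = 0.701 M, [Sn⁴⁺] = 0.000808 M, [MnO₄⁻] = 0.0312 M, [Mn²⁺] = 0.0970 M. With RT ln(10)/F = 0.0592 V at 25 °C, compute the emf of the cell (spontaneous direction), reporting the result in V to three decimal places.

MnO₄⁻/Mn²⁺ is the cathode (higher E°), Sn⁴⁺/Sn²⁺ the anode: E°cell = +1.49 − (+0.17) = +1.32 V, n = 10.
Overall: 2 MnO₄⁻(aq) + 16 H⁺(aq) + 5 Sn²⁺(aq) → 2 Mn²⁺(aq) + 8 H₂O(l) + 5 Sn⁴⁺(aq)
Q = [Mn²⁺]^2·[Sn⁴⁺]^5 / ([MnO₄⁻]^2·[H⁺]^16·[Sn²⁺]^5); log Q = -1.792.
E = E° − (0.0592/n) log Q = +1.32 − (0.0592/10)(-1.792) = +1.331 V.

+1.331 V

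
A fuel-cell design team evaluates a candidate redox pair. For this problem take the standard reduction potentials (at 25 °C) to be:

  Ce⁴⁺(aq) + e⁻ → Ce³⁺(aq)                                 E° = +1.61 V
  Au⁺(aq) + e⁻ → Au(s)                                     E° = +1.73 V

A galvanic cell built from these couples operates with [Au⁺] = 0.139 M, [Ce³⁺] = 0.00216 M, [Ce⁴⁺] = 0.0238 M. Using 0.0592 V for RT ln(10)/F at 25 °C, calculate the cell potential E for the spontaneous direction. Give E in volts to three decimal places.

Au⁺/Au is the cathode (higher E°), Ce⁴⁺/Ce³⁺ the anode: E°cell = +1.73 − (+1.61) = +0.12 V, n = 1.
Overall: Au⁺(aq) + Ce³⁺(aq) → Au(s) + Ce⁴⁺(aq)
Q = [Ce⁴⁺] / ([Au⁺]·[Ce³⁺]); log Q = 1.899.
E = E° − (0.0592/n) log Q = +0.12 − (0.0592/1)(1.899) = +0.008 V.

+0.008 V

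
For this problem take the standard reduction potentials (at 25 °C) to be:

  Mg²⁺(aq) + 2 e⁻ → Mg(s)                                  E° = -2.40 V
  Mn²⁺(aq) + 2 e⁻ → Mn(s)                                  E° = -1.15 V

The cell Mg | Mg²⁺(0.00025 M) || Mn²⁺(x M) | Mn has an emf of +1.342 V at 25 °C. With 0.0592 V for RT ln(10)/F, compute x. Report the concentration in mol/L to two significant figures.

Mn²⁺/Mn is the cathode, Mg²⁺/Mg the anode: E°cell = +1.25 V, n = 2.
Overall reaction: Mn²⁺(aq) + Mg(s) → Mn(s) + Mg²⁺(aq); Q = [Mg²⁺]^1/[Mn²⁺]^1.
From E = E° − (0.0592/n) log Q: log Q = (E° − E)·n/0.0592 = (+1.25 − (+1.342))·2/0.0592 = -3.1081.
So 1·log[Mn²⁺] = 1·log(0.00025) − log Q = -3.6021 − (-3.1081) = -0.4940; [Mn²⁺] = 10^(-0.4940) ≈ 0.32 M.

0.32 M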